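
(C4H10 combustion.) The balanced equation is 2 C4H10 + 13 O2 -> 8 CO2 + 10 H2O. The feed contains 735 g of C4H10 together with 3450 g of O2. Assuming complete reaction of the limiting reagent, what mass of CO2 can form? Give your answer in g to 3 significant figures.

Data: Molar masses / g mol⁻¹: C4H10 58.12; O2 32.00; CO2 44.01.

2230 g

n(C4H10) = 735.0 / 58.12 = 12.65 mol
n(O2) = 3450 / 32.00 = 107.8 mol
n/ν for C4H10 = 12.65/2 = 6.325
n/ν for O2 = 107.8/13 = 8.292
Smallest n/ν is C4H10 → limiting reagent.
n(CO2) = (8/2) × 12.65 = 50.60 mol
mass = 50.60 × 44.01 = 2227 g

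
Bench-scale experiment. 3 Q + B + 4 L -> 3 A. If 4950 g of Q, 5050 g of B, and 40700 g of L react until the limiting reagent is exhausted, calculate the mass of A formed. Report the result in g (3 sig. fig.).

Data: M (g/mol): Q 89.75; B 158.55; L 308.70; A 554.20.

30600 g

n(Q) = 4950 / 89.75 = 55.15 mol
n(B) = 5050 / 158.55 = 31.85 mol
n(L) = 40700 / 308.70 = 131.8 mol
n/ν for Q = 55.15/3 = 18.38
n/ν for B = 31.85/1 = 31.85
n/ν for L = 131.8/4 = 32.95
Smallest n/ν is Q → limiting reagent.
n(A) = (3/3) × 55.15 = 55.15 mol
mass = 55.15 × 554.20 = 30560 g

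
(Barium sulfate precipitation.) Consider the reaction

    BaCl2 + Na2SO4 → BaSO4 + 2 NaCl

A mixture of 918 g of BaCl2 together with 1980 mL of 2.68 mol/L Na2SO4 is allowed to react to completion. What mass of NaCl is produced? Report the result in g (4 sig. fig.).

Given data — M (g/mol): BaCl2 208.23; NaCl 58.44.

515.3 g

n(BaCl2) = 918.0 / 208.23 = 4.409 mol
n(Na2SO4) = 2.68 × 1980/1000 = 5.306 mol
n/ν → BaCl2: 4.409, Na2SO4: 5.306; BaCl2 is limiting.
n(NaCl) = (2/1) × 4.409 = 8.818 mol
mass = 8.818 × 58.44 = 515.3 g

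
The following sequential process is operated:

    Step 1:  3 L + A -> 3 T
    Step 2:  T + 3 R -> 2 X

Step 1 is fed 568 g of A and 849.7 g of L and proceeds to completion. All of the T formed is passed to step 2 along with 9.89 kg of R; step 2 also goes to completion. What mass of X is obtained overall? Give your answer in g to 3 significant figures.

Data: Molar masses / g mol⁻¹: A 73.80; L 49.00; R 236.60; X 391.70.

Step 1:
n(A) = 568.0 / 73.80 = 7.696 mol
n(L) = 849.7 / 49.00 = 17.34 mol
n/ν for A = 7.696/1 = 7.696
n/ν for L = 17.34/3 = 5.780
Smallest n/ν is L → limiting reagent.
n(T) produced = (3/3) × 17.34 = 17.34 mol
Step 2:
n(T) available = 17.34 mol
n(R) = 9.890×1000 / 236.60 = 41.80 mol
n/ν for T = 17.34/1 = 17.34
n/ν for R = 41.80/3 = 13.93
Smallest n/ν is R → limiting reagent.
n(X) = (2/3) × 41.80 = 27.87 mol
mass = 27.87 × 391.70 = 10920 g

10900 g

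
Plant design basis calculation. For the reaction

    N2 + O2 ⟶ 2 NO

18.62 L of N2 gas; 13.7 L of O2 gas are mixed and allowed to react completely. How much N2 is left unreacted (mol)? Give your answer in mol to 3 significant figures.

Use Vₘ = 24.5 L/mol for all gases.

0.201 mol

n(N2) = 18.62 / 24.5 = 0.7600 mol
n(O2) = 13.70 / 24.5 = 0.5592 mol
n/ν → N2: 0.7600, O2: 0.5592; O2 is limiting.
N2 consumed = (1/1) × 0.5592 = 0.5592 mol
N2 remaining = 0.7600 − 0.5592 = 0.2008 mol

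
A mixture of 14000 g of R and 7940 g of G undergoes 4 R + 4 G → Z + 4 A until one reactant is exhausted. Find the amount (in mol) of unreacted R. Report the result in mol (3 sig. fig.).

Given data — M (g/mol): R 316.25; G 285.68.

16.5 mol

n(R) = 14000 / 316.25 = 44.27 mol
n(G) = 7940 / 285.68 = 27.79 mol
n/ν for R = 44.27/4 = 11.07
n/ν for G = 27.79/4 = 6.948
Smallest n/ν is G → limiting reagent.
R consumed = (4/4) × 27.79 = 27.79 mol
R remaining = 44.27 − 27.79 = 16.48 mol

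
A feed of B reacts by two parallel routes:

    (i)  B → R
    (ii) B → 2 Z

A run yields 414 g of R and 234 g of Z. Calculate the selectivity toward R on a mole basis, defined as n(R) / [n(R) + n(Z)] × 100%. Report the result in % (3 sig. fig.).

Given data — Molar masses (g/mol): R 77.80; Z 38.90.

n(R) = 414 / 77.80 = 5.321 mol
n(Z) = 234 / 38.90 = 6.015 mol
selectivity = 5.321/(5.321+6.015) × 100 = 46.94 %

46.9 %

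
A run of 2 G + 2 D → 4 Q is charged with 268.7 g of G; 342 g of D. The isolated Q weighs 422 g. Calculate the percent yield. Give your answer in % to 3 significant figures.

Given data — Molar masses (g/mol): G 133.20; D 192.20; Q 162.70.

n(G) = 268.7 / 133.20 = 2.017 mol
n(D) = 342.0 / 192.20 = 1.779 mol
n/ν for G = 2.017/2 = 1.009
n/ν for D = 1.779/2 = 0.8895
Smallest n/ν is D → limiting reagent.
theoretical n(Q) = (4/2) × 1.779 = 3.558 mol → 578.9 g
% yield = 422 / 578.9 × 100 = 72.90 %

72.9 %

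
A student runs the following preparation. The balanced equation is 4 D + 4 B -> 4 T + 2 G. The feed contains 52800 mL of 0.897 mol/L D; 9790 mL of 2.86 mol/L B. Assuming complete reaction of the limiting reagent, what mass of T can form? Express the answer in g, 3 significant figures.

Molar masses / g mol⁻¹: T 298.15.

8350 g

n(D) = 0.897 × 52800/1000 = 47.36 mol
n(B) = 2.86 × 9790/1000 = 28.00 mol
n/ν for D = 47.36/4 = 11.84
n/ν for B = 28.00/4 = 7.000
Smallest n/ν is B → limiting reagent.
n(T) = (4/4) × 28.00 = 28.00 mol
mass = 28.00 × 298.15 = 8348 g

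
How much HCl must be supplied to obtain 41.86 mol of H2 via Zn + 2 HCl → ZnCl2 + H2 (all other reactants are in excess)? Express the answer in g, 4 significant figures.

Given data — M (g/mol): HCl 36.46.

3052 g

n(H2) = 41.86 mol
n(HCl) = (2/1) × 41.86 = 83.72 mol
mass = 83.72 × 36.46 = 3052 g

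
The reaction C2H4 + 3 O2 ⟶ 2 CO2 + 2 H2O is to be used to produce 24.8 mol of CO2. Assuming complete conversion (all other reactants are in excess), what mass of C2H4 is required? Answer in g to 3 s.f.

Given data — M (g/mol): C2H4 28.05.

348 g

n(CO2) = 24.80 mol
n(C2H4) = (1/2) × 24.80 = 12.40 mol
mass = 12.40 × 28.05 = 347.8 g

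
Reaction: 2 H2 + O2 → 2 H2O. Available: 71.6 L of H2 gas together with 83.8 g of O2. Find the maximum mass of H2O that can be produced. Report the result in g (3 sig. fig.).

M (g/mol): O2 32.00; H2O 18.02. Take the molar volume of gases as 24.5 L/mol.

52.7 g

n(H2) = 71.60 / 24.5 = 2.922 mol
n(O2) = 83.80 / 32.00 = 2.619 mol
n/ν for H2 = 2.922/2 = 1.461
n/ν for O2 = 2.619/1 = 2.619
Smallest n/ν is H2 → limiting reagent.
n(H2O) = (2/2) × 2.922 = 2.922 mol
mass = 2.922 × 18.02 = 52.65 g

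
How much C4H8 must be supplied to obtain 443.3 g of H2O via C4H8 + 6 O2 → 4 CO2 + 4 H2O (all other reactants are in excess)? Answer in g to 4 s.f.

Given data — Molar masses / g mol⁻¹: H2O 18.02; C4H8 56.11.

345.1 g

n(H2O) = 443.3 / 18.02 = 24.60 mol
n(C4H8) = (1/4) × 24.60 = 6.150 mol
mass = 6.150 × 56.11 = 345.1 g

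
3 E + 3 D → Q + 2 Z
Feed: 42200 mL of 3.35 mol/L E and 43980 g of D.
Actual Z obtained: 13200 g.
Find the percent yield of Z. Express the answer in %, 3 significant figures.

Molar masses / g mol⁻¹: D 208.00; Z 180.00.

77.8 %

n(E) = 3.35 × 42200/1000 = 141.4 mol
n(D) = 43980 / 208.00 = 211.4 mol
n/ν → E: 47.13, D: 70.47; E is limiting.
theoretical n(Z) = (2/3) × 141.4 = 94.27 mol → 16970 g
% yield = 13200 / 16970 × 100 = 77.78 %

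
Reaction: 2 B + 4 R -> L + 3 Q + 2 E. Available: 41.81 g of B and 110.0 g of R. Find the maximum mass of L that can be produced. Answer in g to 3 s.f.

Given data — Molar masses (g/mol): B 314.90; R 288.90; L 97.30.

n(B) = 41.81 / 314.90 = 0.1328 mol
n(R) = 110.0 / 288.90 = 0.3808 mol
n/ν for B = 0.1328/2 = 0.06640
n/ν for R = 0.3808/4 = 0.09520
Smallest n/ν is B → limiting reagent.
n(L) = (1/2) × 0.1328 = 0.06640 mol
mass = 0.06640 × 97.30 = 6.461 g

6.46 g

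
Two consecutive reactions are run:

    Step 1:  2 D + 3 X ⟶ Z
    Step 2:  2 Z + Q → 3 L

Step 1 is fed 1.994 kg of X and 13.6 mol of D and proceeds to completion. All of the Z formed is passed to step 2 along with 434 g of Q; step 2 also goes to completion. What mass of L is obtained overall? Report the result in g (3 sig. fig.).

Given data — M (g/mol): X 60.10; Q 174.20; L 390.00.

Step 1:
n(X) = 1.994×1000 / 60.10 = 33.18 mol
n(D) = 13.60 mol
n/ν for X = 33.18/3 = 11.06
n/ν for D = 13.60/2 = 6.800
Smallest n/ν is D → limiting reagent.
n(Z) produced = (1/2) × 13.60 = 6.800 mol
Step 2:
n(Z) available = 6.800 mol
n(Q) = 434.0 / 174.20 = 2.491 mol
n/ν for Z = 6.800/2 = 3.400
n/ν for Q = 2.491/1 = 2.491
Smallest n/ν is Q → limiting reagent.
n(L) = (3/1) × 2.491 = 7.473 mol
mass = 7.473 × 390.00 = 2914 g

2910 g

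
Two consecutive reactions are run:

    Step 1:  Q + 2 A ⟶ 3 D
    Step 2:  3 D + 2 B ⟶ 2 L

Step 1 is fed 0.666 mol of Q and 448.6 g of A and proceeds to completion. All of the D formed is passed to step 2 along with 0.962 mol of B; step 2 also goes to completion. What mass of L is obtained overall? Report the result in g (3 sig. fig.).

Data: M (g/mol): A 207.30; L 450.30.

433 g

Step 1:
n(Q) = 0.6660 mol
n(A) = 448.6 / 207.30 = 2.164 mol
n/ν for Q = 0.6660/1 = 0.6660
n/ν for A = 2.164/2 = 1.082
Smallest n/ν is Q → limiting reagent.
n(D) produced = (3/1) × 0.6660 = 1.998 mol
Step 2:
n(D) available = 1.998 mol
n(B) = 0.9620 mol
n/ν for D = 1.998/3 = 0.6660
n/ν for B = 0.9620/2 = 0.4810
Smallest n/ν is B → limiting reagent.
n(L) = (2/2) × 0.9620 = 0.9620 mol
mass = 0.9620 × 450.30 = 433.2 g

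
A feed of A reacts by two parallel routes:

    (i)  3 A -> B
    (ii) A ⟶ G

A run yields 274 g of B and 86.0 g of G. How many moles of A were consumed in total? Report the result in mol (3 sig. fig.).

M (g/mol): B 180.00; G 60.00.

n(B) = 274 / 180.00 = 1.522 mol
n(G) = 86.0 / 60.00 = 1.433 mol
n(A) via (i) = (3/1)×1.522 = 4.566 mol
n(A) via (ii) = (1/1)×1.433 = 1.433 mol
total n(A) = 4.566 + 1.433 = 5.999 mol

6.00 mol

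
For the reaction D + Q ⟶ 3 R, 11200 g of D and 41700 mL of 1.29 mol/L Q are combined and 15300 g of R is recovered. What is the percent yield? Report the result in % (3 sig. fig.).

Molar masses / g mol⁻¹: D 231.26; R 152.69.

n(D) = 11200 / 231.26 = 48.43 mol
n(Q) = 1.29 × 41700/1000 = 53.79 mol
n/ν → D: 48.43, Q: 53.79; D is limiting.
theoretical n(R) = (3/1) × 48.43 = 145.3 mol → 22190 g
% yield = 15300 / 22190 × 100 = 68.95 %

69.0 %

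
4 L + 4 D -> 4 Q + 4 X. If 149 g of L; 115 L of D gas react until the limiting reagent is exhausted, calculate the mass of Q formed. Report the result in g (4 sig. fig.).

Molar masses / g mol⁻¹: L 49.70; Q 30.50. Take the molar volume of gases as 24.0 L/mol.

91.44 g

n(L) = 149.0 / 49.70 = 2.998 mol
n(D) = 115.0 / 24.0 = 4.792 mol
n/ν for L = 2.998/4 = 0.7495
n/ν for D = 4.792/4 = 1.198
Smallest n/ν is L → limiting reagent.
n(Q) = (4/4) × 2.998 = 2.998 mol
mass = 2.998 × 30.50 = 91.44 g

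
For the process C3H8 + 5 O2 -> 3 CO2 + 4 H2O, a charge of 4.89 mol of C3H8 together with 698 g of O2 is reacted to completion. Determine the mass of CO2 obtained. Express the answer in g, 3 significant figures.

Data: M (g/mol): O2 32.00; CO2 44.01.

n(C3H8) = 4.890 mol
n(O2) = 698.0 / 32.00 = 21.81 mol
n/ν for C3H8 = 4.890/1 = 4.890
n/ν for O2 = 21.81/5 = 4.362
Smallest n/ν is O2 → limiting reagent.
n(CO2) = (3/5) × 21.81 = 13.09 mol
mass = 13.09 × 44.01 = 576.1 g

576 g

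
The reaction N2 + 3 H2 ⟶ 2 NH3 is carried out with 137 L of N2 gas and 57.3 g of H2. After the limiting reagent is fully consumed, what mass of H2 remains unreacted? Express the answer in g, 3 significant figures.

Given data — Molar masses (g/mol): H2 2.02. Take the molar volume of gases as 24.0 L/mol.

n(N2) = 137.0 / 24.0 = 5.708 mol
n(H2) = 57.30 / 2.02 = 28.37 mol
n/ν for N2 = 5.708/1 = 5.708
n/ν for H2 = 28.37/3 = 9.457
Smallest n/ν is N2 → limiting reagent.
H2 consumed = (3/1) × 5.708 = 17.12 mol
H2 remaining = 28.37 − 17.12 = 11.25 mol
mass = 11.25 × 2.02 = 22.73 g

22.7 g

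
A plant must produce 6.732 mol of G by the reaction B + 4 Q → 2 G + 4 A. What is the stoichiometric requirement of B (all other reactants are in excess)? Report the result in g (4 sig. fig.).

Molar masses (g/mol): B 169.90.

n(G) = 6.732 mol
n(B) = (1/2) × 6.732 = 3.366 mol
mass = 3.366 × 169.90 = 571.9 g

571.9 g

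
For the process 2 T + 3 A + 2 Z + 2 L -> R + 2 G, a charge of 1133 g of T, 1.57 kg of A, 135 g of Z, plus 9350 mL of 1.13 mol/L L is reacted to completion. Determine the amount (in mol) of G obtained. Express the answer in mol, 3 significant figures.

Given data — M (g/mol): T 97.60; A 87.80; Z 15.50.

n(T) = 1133 / 97.60 = 11.61 mol
n(A) = 1.570×1000 / 87.80 = 17.88 mol
n(Z) = 135.0 / 15.50 = 8.710 mol
n(L) = 1.13 × 9350/1000 = 10.57 mol
n/ν for T = 11.61/2 = 5.805
n/ν for A = 17.88/3 = 5.960
n/ν for Z = 8.710/2 = 4.355
n/ν for L = 10.57/2 = 5.285
Smallest n/ν is Z → limiting reagent.
n(G) = (2/2) × 8.710 = 8.710 mol

8.71 mol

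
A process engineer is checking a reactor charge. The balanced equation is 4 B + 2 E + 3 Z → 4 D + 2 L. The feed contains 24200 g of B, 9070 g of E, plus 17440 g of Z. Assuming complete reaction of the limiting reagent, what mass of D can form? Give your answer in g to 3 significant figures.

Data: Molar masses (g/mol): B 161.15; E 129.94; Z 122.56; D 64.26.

8970 g

n(B) = 24200 / 161.15 = 150.2 mol
n(E) = 9070 / 129.94 = 69.80 mol
n(Z) = 17440 / 122.56 = 142.3 mol
n/ν for B = 150.2/4 = 37.55
n/ν for E = 69.80/2 = 34.90
n/ν for Z = 142.3/3 = 47.43
Smallest n/ν is E → limiting reagent.
n(D) = (4/2) × 69.80 = 139.6 mol
mass = 139.6 × 64.26 = 8971 g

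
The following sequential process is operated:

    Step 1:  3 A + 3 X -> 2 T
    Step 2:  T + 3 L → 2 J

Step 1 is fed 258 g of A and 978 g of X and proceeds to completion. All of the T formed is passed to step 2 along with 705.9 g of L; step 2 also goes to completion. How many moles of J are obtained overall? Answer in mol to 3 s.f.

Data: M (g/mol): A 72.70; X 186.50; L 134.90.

3.49 mol

Step 1:
n(A) = 258.0 / 72.70 = 3.549 mol
n(X) = 978.0 / 186.50 = 5.244 mol
n/ν for A = 3.549/3 = 1.183
n/ν for X = 5.244/3 = 1.748
Smallest n/ν is A → limiting reagent.
n(T) produced = (2/3) × 3.549 = 2.366 mol
Step 2:
n(T) available = 2.366 mol
n(L) = 705.9 / 134.90 = 5.233 mol
n/ν for T = 2.366/1 = 2.366
n/ν for L = 5.233/3 = 1.744
Smallest n/ν is L → limiting reagent.
n(J) = (2/3) × 5.233 = 3.489 mol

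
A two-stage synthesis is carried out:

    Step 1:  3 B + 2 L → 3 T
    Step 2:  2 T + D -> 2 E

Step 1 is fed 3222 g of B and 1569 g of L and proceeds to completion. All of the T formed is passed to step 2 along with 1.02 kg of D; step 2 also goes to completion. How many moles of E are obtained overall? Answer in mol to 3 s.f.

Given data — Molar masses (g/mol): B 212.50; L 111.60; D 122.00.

Step 1:
n(B) = 3222 / 212.50 = 15.16 mol
n(L) = 1569 / 111.60 = 14.06 mol
n/ν → B: 5.053, L: 7.030; B is limiting.
n(T) produced = (3/3) × 15.16 = 15.16 mol
Step 2:
n(T) available = 15.16 mol
n(D) = 1.020×1000 / 122.00 = 8.361 mol
n/ν → T: 7.580, D: 8.361; T is limiting.
n(E) = (2/2) × 15.16 = 15.16 mol

15.2 mol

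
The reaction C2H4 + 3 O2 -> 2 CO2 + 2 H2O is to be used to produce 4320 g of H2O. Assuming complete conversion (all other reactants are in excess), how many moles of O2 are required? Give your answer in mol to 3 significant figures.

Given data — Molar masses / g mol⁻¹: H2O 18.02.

n(H2O) = 4320 / 18.02 = 239.7 mol
n(O2) = (3/2) × 239.7 = 359.6 mol

360 mol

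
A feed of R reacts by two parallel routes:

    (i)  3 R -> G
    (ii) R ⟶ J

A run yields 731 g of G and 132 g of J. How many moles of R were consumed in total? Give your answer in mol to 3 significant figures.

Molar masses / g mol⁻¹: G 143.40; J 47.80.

18.1 mol

n(G) = 731 / 143.40 = 5.098 mol
n(J) = 132 / 47.80 = 2.762 mol
n(R) via (i) = (3/1)×5.098 = 15.29 mol
n(R) via (ii) = (1/1)×2.762 = 2.762 mol
total n(R) = 15.29 + 2.762 = 18.05 mol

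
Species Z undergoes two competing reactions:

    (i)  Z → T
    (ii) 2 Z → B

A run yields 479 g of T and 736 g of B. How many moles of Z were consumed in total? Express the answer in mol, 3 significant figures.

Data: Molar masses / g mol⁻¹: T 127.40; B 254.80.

n(T) = 479 / 127.40 = 3.760 mol
n(B) = 736 / 254.80 = 2.889 mol
n(Z) via (i) = (1/1)×3.760 = 3.760 mol
n(Z) via (ii) = (2/1)×2.889 = 5.778 mol
total n(Z) = 3.760 + 5.778 = 9.538 mol

9.54 mol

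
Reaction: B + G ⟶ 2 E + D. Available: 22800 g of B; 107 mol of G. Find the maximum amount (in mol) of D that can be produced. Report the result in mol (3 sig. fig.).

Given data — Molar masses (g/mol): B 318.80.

71.5 mol

n(B) = 22800 / 318.80 = 71.52 mol
n(G) = 107.0 mol
n/ν → B: 71.52, G: 107.0; B is limiting.
n(D) = (1/1) × 71.52 = 71.52 mol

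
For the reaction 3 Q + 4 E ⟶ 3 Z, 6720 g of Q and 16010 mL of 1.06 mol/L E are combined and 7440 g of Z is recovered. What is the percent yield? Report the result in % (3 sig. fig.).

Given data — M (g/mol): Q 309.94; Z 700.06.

83.5 %

n(Q) = 6720 / 309.94 = 21.68 mol
n(E) = 1.06 × 16010/1000 = 16.97 mol
n/ν for Q = 21.68/3 = 7.227
n/ν for E = 16.97/4 = 4.243
Smallest n/ν is E → limiting reagent.
theoretical n(Z) = (3/4) × 16.97 = 12.73 mol → 8912 g
% yield = 7440 / 8912 × 100 = 83.48 %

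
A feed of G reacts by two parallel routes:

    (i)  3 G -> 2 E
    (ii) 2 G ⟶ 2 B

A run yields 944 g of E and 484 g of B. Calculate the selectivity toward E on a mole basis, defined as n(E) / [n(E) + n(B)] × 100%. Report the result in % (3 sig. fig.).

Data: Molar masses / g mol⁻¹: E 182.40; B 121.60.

n(E) = 944 / 182.40 = 5.175 mol
n(B) = 484 / 121.60 = 3.980 mol
selectivity = 5.175/(5.175+3.980) × 100 = 56.53 %

56.5 %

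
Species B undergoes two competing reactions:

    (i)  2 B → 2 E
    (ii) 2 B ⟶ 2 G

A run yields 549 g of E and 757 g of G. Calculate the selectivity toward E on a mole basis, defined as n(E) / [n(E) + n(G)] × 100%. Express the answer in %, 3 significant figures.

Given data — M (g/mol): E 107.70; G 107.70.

42.0 %

n(E) = 549 / 107.70 = 5.097 mol
n(G) = 757 / 107.70 = 7.029 mol
selectivity = 5.097/(5.097+7.029) × 100 = 42.03 %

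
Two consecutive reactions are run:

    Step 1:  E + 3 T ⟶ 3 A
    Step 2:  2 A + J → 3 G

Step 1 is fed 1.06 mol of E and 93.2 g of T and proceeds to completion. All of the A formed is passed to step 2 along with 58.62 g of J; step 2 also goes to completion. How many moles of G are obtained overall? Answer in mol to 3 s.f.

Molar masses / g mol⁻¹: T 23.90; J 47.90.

3.67 mol

Step 1:
n(E) = 1.060 mol
n(T) = 93.20 / 23.90 = 3.900 mol
n/ν for E = 1.060/1 = 1.060
n/ν for T = 3.900/3 = 1.300
Smallest n/ν is E → limiting reagent.
n(A) produced = (3/1) × 1.060 = 3.180 mol
Step 2:
n(A) available = 3.180 mol
n(J) = 58.62 / 47.90 = 1.224 mol
n/ν for A = 3.180/2 = 1.590
n/ν for J = 1.224/1 = 1.224
Smallest n/ν is J → limiting reagent.
n(G) = (3/1) × 1.224 = 3.672 mol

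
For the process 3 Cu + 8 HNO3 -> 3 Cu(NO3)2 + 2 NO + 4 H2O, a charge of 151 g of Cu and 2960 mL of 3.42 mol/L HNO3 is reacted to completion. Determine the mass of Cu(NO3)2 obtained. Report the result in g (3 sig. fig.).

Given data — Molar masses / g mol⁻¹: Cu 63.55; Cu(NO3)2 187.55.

446 g

n(Cu) = 151.0 / 63.55 = 2.376 mol
n(HNO3) = 3.42 × 2960/1000 = 10.12 mol
n/ν → Cu: 0.7920, HNO3: 1.265; Cu is limiting.
n(Cu(NO3)2) = (3/3) × 2.376 = 2.376 mol
mass = 2.376 × 187.55 = 445.6 g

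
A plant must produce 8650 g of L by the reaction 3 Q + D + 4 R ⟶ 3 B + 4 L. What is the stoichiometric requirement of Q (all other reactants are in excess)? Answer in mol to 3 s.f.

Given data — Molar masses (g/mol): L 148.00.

43.8 mol

n(L) = 8650 / 148.00 = 58.45 mol
n(Q) = (3/4) × 58.45 = 43.84 mol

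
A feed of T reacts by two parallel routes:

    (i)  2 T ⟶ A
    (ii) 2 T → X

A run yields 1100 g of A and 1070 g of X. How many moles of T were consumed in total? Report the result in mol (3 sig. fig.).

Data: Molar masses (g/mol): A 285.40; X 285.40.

n(A) = 1100 / 285.40 = 3.854 mol
n(X) = 1070 / 285.40 = 3.749 mol
n(T) via (i) = (2/1)×3.854 = 7.708 mol
n(T) via (ii) = (2/1)×3.749 = 7.498 mol
total n(T) = 7.708 + 7.498 = 15.21 mol

15.2 mol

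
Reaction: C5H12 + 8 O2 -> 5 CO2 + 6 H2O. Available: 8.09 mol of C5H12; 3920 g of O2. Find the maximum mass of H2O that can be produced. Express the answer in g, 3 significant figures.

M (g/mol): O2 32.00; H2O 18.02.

n(C5H12) = 8.090 mol
n(O2) = 3920 / 32.00 = 122.5 mol
n/ν for C5H12 = 8.090/1 = 8.090
n/ν for O2 = 122.5/8 = 15.31
Smallest n/ν is C5H12 → limiting reagent.
n(H2O) = (6/1) × 8.090 = 48.54 mol
mass = 48.54 × 18.02 = 874.7 g

875 g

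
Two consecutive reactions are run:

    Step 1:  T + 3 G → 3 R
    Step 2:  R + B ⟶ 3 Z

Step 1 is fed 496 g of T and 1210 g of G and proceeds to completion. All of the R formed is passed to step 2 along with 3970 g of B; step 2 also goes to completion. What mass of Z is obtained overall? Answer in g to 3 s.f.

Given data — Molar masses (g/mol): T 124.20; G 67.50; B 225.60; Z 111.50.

Step 1:
n(T) = 496.0 / 124.20 = 3.994 mol
n(G) = 1210 / 67.50 = 17.93 mol
n/ν → T: 3.994, G: 5.977; T is limiting.
n(R) produced = (3/1) × 3.994 = 11.98 mol
Step 2:
n(R) available = 11.98 mol
n(B) = 3970 / 225.60 = 17.60 mol
n/ν → R: 11.98, B: 17.60; R is limiting.
n(Z) = (3/1) × 11.98 = 35.94 mol
mass = 35.94 × 111.50 = 4007 g

4010 g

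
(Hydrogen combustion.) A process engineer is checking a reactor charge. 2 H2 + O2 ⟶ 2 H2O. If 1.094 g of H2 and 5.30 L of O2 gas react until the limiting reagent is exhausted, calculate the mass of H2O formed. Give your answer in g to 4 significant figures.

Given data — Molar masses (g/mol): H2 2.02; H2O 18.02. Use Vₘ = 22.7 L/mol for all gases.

8.415 g

n(H2) = 1.094 / 2.02 = 0.5416 mol
n(O2) = 5.300 / 22.7 = 0.2335 mol
n/ν → H2: 0.2708, O2: 0.2335; O2 is limiting.
n(H2O) = (2/1) × 0.2335 = 0.4670 mol
mass = 0.4670 × 18.02 = 8.415 g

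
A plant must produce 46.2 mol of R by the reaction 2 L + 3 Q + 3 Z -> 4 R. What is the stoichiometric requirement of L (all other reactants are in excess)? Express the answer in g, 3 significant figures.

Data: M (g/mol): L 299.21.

6910 g

n(R) = 46.20 mol
n(L) = (2/4) × 46.20 = 23.10 mol
mass = 23.10 × 299.21 = 6912 g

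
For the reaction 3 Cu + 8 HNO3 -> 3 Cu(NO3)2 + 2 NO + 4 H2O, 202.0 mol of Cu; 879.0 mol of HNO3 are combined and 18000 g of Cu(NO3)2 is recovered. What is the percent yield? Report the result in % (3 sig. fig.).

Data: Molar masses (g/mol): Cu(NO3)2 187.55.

n(Cu) = 202.0 mol
n(HNO3) = 879.0 mol
n/ν → Cu: 67.33, HNO3: 109.9; Cu is limiting.
theoretical n(Cu(NO3)2) = (3/3) × 202.0 = 202.0 mol → 37890 g
% yield = 18000 / 37890 × 100 = 47.51 %

47.5 %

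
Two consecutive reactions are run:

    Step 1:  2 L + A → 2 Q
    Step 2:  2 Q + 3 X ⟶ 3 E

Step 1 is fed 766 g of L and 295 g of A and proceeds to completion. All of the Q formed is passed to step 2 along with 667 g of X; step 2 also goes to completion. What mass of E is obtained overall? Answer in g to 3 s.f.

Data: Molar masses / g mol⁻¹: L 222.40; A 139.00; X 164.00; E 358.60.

1460 g

Step 1:
n(L) = 766.0 / 222.40 = 3.444 mol
n(A) = 295.0 / 139.00 = 2.122 mol
n/ν for L = 3.444/2 = 1.722
n/ν for A = 2.122/1 = 2.122
Smallest n/ν is L → limiting reagent.
n(Q) produced = (2/2) × 3.444 = 3.444 mol
Step 2:
n(Q) available = 3.444 mol
n(X) = 667.0 / 164.00 = 4.067 mol
n/ν for Q = 3.444/2 = 1.722
n/ν for X = 4.067/3 = 1.356
Smallest n/ν is X → limiting reagent.
n(E) = (3/3) × 4.067 = 4.067 mol
mass = 4.067 × 358.60 = 1458 g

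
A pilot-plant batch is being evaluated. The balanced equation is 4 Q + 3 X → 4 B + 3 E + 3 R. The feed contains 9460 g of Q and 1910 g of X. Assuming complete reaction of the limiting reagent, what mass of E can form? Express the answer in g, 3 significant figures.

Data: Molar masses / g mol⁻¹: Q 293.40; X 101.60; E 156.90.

n(Q) = 9460 / 293.40 = 32.24 mol
n(X) = 1910 / 101.60 = 18.80 mol
n/ν for Q = 32.24/4 = 8.060
n/ν for X = 18.80/3 = 6.267
Smallest n/ν is X → limiting reagent.
n(E) = (3/3) × 18.80 = 18.80 mol
mass = 18.80 × 156.90 = 2950 g

2950 g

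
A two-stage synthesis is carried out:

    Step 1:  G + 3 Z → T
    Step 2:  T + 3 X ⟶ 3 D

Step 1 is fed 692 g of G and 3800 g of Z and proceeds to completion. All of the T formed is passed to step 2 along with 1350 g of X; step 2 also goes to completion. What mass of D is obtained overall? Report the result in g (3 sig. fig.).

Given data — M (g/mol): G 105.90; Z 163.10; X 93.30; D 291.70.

Step 1:
n(G) = 692.0 / 105.90 = 6.534 mol
n(Z) = 3800 / 163.10 = 23.30 mol
n/ν for G = 6.534/1 = 6.534
n/ν for Z = 23.30/3 = 7.767
Smallest n/ν is G → limiting reagent.
n(T) produced = (1/1) × 6.534 = 6.534 mol
Step 2:
n(T) available = 6.534 mol
n(X) = 1350 / 93.30 = 14.47 mol
n/ν for T = 6.534/1 = 6.534
n/ν for X = 14.47/3 = 4.823
Smallest n/ν is X → limiting reagent.
n(D) = (3/3) × 14.47 = 14.47 mol
mass = 14.47 × 291.70 = 4221 g

4220 g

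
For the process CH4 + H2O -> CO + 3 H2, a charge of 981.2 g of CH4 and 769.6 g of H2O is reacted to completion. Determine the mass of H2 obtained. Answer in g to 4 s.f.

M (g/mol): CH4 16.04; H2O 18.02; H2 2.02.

258.8 g

n(CH4) = 981.2 / 16.04 = 61.17 mol
n(H2O) = 769.6 / 18.02 = 42.71 mol
n/ν for CH4 = 61.17/1 = 61.17
n/ν for H2O = 42.71/1 = 42.71
Smallest n/ν is H2O → limiting reagent.
n(H2) = (3/1) × 42.71 = 128.1 mol
mass = 128.1 × 2.02 = 258.8 g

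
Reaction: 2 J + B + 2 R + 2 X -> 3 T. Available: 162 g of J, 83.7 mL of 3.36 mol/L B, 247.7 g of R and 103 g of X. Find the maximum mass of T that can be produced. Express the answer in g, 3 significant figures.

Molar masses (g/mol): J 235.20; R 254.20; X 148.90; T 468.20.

n(J) = 162.0 / 235.20 = 0.6888 mol
n(B) = 3.36 × 83.70/1000 = 0.2812 mol
n(R) = 247.7 / 254.20 = 0.9744 mol
n(X) = 103.0 / 148.90 = 0.6917 mol
n/ν for J = 0.6888/2 = 0.3444
n/ν for B = 0.2812/1 = 0.2812
n/ν for R = 0.9744/2 = 0.4872
n/ν for X = 0.6917/2 = 0.3459
Smallest n/ν is B → limiting reagent.
n(T) = (3/1) × 0.2812 = 0.8436 mol
mass = 0.8436 × 468.20 = 395.0 g

395 g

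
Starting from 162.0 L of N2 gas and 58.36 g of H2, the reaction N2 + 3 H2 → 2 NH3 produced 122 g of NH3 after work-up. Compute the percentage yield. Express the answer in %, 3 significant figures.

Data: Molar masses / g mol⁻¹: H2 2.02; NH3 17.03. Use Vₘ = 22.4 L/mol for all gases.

49.5 %

n(N2) = 162.0 / 22.4 = 7.232 mol
n(H2) = 58.36 / 2.02 = 28.89 mol
n/ν → N2: 7.232, H2: 9.630; N2 is limiting.
theoretical n(NH3) = (2/1) × 7.232 = 14.46 mol → 246.3 g
% yield = 122 / 246.3 × 100 = 49.53 %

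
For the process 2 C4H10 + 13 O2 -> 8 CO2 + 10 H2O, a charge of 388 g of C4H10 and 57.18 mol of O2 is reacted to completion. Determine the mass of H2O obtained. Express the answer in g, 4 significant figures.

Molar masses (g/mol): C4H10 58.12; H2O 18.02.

601.5 g

n(C4H10) = 388.0 / 58.12 = 6.676 mol
n(O2) = 57.18 mol
n/ν → C4H10: 3.338, O2: 4.398; C4H10 is limiting.
n(H2O) = (10/2) × 6.676 = 33.38 mol
mass = 33.38 × 18.02 = 601.5 g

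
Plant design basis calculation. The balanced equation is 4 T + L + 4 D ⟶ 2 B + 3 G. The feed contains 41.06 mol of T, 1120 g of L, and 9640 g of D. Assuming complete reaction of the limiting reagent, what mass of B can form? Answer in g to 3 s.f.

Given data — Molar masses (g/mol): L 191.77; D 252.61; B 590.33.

n(T) = 41.06 mol
n(L) = 1120 / 191.77 = 5.840 mol
n(D) = 9640 / 252.61 = 38.16 mol
n/ν for T = 41.06/4 = 10.27
n/ν for L = 5.840/1 = 5.840
n/ν for D = 38.16/4 = 9.540
Smallest n/ν is L → limiting reagent.
n(B) = (2/1) × 5.840 = 11.68 mol
mass = 11.68 × 590.33 = 6895 g

6900 g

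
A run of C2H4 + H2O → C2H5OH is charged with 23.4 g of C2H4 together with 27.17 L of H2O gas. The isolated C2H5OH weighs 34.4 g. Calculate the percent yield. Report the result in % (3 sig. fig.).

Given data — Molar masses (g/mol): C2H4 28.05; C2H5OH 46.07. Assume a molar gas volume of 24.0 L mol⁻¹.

n(C2H4) = 23.40 / 28.05 = 0.8342 mol
n(H2O) = 27.17 / 24.0 = 1.132 mol
n/ν → C2H4: 0.8342, H2O: 1.132; C2H4 is limiting.
theoretical n(C2H5OH) = (1/1) × 0.8342 = 0.8342 mol → 38.43 g
% yield = 34.4 / 38.43 × 100 = 89.51 %

89.5 %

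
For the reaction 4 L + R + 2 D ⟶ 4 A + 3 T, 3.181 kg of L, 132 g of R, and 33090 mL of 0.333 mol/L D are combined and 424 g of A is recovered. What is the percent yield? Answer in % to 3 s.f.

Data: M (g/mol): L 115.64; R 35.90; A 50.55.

n(L) = 3.181×1000 / 115.64 = 27.51 mol
n(R) = 132.0 / 35.90 = 3.677 mol
n(D) = 0.333 × 33090/1000 = 11.02 mol
n/ν → L: 6.878, R: 3.677, D: 5.510; R is limiting.
theoretical n(A) = (4/1) × 3.677 = 14.71 mol → 743.6 g
% yield = 424 / 743.6 × 100 = 57.02 %

57.0 %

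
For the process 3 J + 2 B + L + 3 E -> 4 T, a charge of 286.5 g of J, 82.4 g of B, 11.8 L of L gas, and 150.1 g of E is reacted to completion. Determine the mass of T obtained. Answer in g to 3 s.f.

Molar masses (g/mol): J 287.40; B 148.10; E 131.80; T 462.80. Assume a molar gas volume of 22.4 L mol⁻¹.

515 g

n(J) = 286.5 / 287.40 = 0.9969 mol
n(B) = 82.40 / 148.10 = 0.5564 mol
n(L) = 11.80 / 22.4 = 0.5268 mol
n(E) = 150.1 / 131.80 = 1.139 mol
n/ν for J = 0.9969/3 = 0.3323
n/ν for B = 0.5564/2 = 0.2782
n/ν for L = 0.5268/1 = 0.5268
n/ν for E = 1.139/3 = 0.3797
Smallest n/ν is B → limiting reagent.
n(T) = (4/2) × 0.5564 = 1.113 mol
mass = 1.113 × 462.80 = 515.1 g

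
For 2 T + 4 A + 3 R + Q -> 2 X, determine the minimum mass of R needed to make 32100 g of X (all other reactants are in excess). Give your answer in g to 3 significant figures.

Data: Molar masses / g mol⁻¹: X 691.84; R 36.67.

n(X) = 32100 / 691.84 = 46.40 mol
n(R) = (3/2) × 46.40 = 69.60 mol
mass = 69.60 × 36.67 = 2552 g

2550 g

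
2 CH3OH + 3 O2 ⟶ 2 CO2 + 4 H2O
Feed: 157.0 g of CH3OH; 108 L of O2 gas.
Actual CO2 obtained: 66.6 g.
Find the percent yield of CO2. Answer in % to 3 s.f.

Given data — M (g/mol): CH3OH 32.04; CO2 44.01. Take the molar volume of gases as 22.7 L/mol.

n(CH3OH) = 157.0 / 32.04 = 4.900 mol
n(O2) = 108.0 / 22.7 = 4.758 mol
n/ν for CH3OH = 4.900/2 = 2.450
n/ν for O2 = 4.758/3 = 1.586
Smallest n/ν is O2 → limiting reagent.
theoretical n(CO2) = (2/3) × 4.758 = 3.172 mol → 139.6 g
% yield = 66.6 / 139.6 × 100 = 47.71 %

47.7 %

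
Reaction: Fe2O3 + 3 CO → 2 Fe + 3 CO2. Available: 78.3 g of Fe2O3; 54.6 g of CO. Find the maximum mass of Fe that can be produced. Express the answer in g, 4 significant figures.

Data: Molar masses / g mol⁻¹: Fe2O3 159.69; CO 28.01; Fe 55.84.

n(Fe2O3) = 78.30 / 159.69 = 0.4903 mol
n(CO) = 54.60 / 28.01 = 1.949 mol
n/ν for Fe2O3 = 0.4903/1 = 0.4903
n/ν for CO = 1.949/3 = 0.6497
Smallest n/ν is Fe2O3 → limiting reagent.
n(Fe) = (2/1) × 0.4903 = 0.9806 mol
mass = 0.9806 × 55.84 = 54.76 g

54.76 g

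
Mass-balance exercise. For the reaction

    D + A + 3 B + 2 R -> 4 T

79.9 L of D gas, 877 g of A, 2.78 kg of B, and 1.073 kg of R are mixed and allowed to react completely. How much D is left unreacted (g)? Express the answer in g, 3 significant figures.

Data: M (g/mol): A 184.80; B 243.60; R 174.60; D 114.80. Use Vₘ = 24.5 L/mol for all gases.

n(D) = 79.90 / 24.5 = 3.261 mol
n(A) = 877.0 / 184.80 = 4.746 mol
n(B) = 2.780×1000 / 243.60 = 11.41 mol
n(R) = 1.073×1000 / 174.60 = 6.145 mol
n/ν → D: 3.261, A: 4.746, B: 3.803, R: 3.073; R is limiting.
D consumed = (1/2) × 6.145 = 3.073 mol
D remaining = 3.261 − 3.073 = 0.1880 mol
mass = 0.1880 × 114.80 = 21.58 g

21.6 g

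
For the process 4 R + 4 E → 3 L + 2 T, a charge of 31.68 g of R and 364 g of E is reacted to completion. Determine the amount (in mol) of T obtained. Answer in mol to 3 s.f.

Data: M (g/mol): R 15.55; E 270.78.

n(R) = 31.68 / 15.55 = 2.037 mol
n(E) = 364.0 / 270.78 = 1.344 mol
n/ν for R = 2.037/4 = 0.5093
n/ν for E = 1.344/4 = 0.3360
Smallest n/ν is E → limiting reagent.
n(T) = (2/4) × 1.344 = 0.6720 mol

0.672 mol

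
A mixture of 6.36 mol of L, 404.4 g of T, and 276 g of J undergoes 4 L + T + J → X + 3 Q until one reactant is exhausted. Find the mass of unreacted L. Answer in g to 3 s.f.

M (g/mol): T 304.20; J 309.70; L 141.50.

396 g

n(L) = 6.360 mol
n(T) = 404.4 / 304.20 = 1.329 mol
n(J) = 276.0 / 309.70 = 0.8912 mol
n/ν → L: 1.590, T: 1.329, J: 0.8912; J is limiting.
L consumed = (4/1) × 0.8912 = 3.565 mol
L remaining = 6.360 − 3.565 = 2.795 mol
mass = 2.795 × 141.50 = 395.5 g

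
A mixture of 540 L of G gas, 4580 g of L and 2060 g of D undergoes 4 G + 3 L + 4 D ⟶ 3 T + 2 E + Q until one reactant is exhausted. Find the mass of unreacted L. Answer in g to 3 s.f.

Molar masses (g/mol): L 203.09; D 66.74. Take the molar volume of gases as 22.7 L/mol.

n(G) = 540.0 / 22.7 = 23.79 mol
n(L) = 4580 / 203.09 = 22.55 mol
n(D) = 2060 / 66.74 = 30.87 mol
n/ν for G = 23.79/4 = 5.948
n/ν for L = 22.55/3 = 7.517
n/ν for D = 30.87/4 = 7.718
Smallest n/ν is G → limiting reagent.
L consumed = (3/4) × 23.79 = 17.84 mol
L remaining = 22.55 − 17.84 = 4.710 mol
mass = 4.710 × 203.09 = 956.6 g

957 g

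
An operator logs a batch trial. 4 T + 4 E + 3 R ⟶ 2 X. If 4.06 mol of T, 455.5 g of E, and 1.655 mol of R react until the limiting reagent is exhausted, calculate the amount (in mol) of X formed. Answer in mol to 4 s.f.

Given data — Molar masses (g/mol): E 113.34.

n(T) = 4.060 mol
n(E) = 455.5 / 113.34 = 4.019 mol
n(R) = 1.655 mol
n/ν for T = 4.060/4 = 1.015
n/ν for E = 4.019/4 = 1.005
n/ν for R = 1.655/3 = 0.5517
Smallest n/ν is R → limiting reagent.
n(X) = (2/3) × 1.655 = 1.103 mol

1.103 mol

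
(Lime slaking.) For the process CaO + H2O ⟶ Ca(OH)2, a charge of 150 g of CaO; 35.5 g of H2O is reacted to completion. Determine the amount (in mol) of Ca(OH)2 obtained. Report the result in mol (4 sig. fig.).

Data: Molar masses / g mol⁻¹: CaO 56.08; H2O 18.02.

1.970 mol

n(CaO) = 150.0 / 56.08 = 2.675 mol
n(H2O) = 35.50 / 18.02 = 1.970 mol
n/ν for CaO = 2.675/1 = 2.675
n/ν for H2O = 1.970/1 = 1.970
Smallest n/ν is H2O → limiting reagent.
n(Ca(OH)2) = (1/1) × 1.970 = 1.970 mol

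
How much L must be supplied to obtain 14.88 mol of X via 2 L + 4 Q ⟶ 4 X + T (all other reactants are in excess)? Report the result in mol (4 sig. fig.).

7.440 mol

n(X) = 14.88 mol
n(L) = (2/4) × 14.88 = 7.440 mol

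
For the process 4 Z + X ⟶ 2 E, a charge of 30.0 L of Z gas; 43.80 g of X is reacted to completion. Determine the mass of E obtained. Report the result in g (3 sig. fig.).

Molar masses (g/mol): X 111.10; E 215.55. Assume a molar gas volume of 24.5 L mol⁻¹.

132 g

n(Z) = 30.00 / 24.5 = 1.224 mol
n(X) = 43.80 / 111.10 = 0.3942 mol
n/ν → Z: 0.3060, X: 0.3942; Z is limiting.
n(E) = (2/4) × 1.224 = 0.6120 mol
mass = 0.6120 × 215.55 = 131.9 g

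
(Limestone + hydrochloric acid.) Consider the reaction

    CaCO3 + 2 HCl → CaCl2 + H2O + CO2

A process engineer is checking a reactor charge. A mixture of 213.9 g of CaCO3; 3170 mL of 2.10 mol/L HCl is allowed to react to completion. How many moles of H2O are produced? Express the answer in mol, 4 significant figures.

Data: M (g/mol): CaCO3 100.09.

n(CaCO3) = 213.9 / 100.09 = 2.137 mol
n(HCl) = 2.10 × 3170/1000 = 6.657 mol
n/ν for CaCO3 = 2.137/1 = 2.137
n/ν for HCl = 6.657/2 = 3.329
Smallest n/ν is CaCO3 → limiting reagent.
n(H2O) = (1/1) × 2.137 = 2.137 mol

2.137 mol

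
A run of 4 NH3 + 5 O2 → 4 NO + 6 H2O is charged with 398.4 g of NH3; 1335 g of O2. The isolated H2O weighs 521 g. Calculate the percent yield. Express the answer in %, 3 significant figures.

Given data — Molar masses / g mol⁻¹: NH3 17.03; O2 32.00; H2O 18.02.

82.4 %

n(NH3) = 398.4 / 17.03 = 23.39 mol
n(O2) = 1335 / 32.00 = 41.72 mol
n/ν → NH3: 5.848, O2: 8.344; NH3 is limiting.
theoretical n(H2O) = (6/4) × 23.39 = 35.09 mol → 632.3 g
% yield = 521 / 632.3 × 100 = 82.40 %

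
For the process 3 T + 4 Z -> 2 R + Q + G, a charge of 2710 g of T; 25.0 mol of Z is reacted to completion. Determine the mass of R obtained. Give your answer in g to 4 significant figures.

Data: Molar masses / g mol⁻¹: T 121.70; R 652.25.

8153 g

n(T) = 2710 / 121.70 = 22.27 mol
n(Z) = 25.00 mol
n/ν for T = 22.27/3 = 7.423
n/ν for Z = 25.00/4 = 6.250
Smallest n/ν is Z → limiting reagent.
n(R) = (2/4) × 25.00 = 12.50 mol
mass = 12.50 × 652.25 = 8153 g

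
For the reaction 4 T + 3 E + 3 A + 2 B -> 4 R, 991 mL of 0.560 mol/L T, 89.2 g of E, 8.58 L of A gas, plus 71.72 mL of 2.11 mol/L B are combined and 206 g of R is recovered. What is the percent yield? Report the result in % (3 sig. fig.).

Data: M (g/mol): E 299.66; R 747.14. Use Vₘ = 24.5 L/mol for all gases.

91.1 %

n(T) = 0.560 × 991.0/1000 = 0.5550 mol
n(E) = 89.20 / 299.66 = 0.2977 mol
n(A) = 8.580 / 24.5 = 0.3502 mol
n(B) = 2.11 × 71.72/1000 = 0.1513 mol
n/ν → T: 0.1388, E: 0.09923, A: 0.1167, B: 0.07565; B is limiting.
theoretical n(R) = (4/2) × 0.1513 = 0.3026 mol → 226.1 g
% yield = 206 / 226.1 × 100 = 91.11 %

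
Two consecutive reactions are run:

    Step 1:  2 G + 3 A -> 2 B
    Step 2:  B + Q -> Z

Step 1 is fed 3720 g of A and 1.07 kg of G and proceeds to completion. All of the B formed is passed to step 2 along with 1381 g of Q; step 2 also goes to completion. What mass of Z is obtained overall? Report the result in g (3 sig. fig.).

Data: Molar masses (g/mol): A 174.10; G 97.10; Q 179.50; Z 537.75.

4140 g

Step 1:
n(A) = 3720 / 174.10 = 21.37 mol
n(G) = 1.070×1000 / 97.10 = 11.02 mol
n/ν for A = 21.37/3 = 7.123
n/ν for G = 11.02/2 = 5.510
Smallest n/ν is G → limiting reagent.
n(B) produced = (2/2) × 11.02 = 11.02 mol
Step 2:
n(B) available = 11.02 mol
n(Q) = 1381 / 179.50 = 7.694 mol
n/ν for B = 11.02/1 = 11.02
n/ν for Q = 7.694/1 = 7.694
Smallest n/ν is Q → limiting reagent.
n(Z) = (1/1) × 7.694 = 7.694 mol
mass = 7.694 × 537.75 = 4137 g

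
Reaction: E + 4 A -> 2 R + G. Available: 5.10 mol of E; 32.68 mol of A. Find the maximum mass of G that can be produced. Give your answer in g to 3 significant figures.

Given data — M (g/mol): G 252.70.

n(E) = 5.100 mol
n(A) = 32.68 mol
n/ν for E = 5.100/1 = 5.100
n/ν for A = 32.68/4 = 8.170
Smallest n/ν is E → limiting reagent.
n(G) = (1/1) × 5.100 = 5.100 mol
mass = 5.100 × 252.70 = 1289 g

1290 g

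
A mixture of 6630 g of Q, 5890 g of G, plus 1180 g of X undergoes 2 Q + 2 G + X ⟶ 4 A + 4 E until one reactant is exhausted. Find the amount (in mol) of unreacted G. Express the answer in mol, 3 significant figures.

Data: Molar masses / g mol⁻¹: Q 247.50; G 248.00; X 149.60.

n(Q) = 6630 / 247.50 = 26.79 mol
n(G) = 5890 / 248.00 = 23.75 mol
n(X) = 1180 / 149.60 = 7.888 mol
n/ν for Q = 26.79/2 = 13.40
n/ν for G = 23.75/2 = 11.88
n/ν for X = 7.888/1 = 7.888
Smallest n/ν is X → limiting reagent.
G consumed = (2/1) × 7.888 = 15.78 mol
G remaining = 23.75 − 15.78 = 7.970 mol

7.97 mol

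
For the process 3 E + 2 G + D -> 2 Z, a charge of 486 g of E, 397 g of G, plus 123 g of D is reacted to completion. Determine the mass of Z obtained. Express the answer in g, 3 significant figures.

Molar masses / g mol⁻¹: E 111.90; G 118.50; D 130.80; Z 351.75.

n(E) = 486.0 / 111.90 = 4.343 mol
n(G) = 397.0 / 118.50 = 3.350 mol
n(D) = 123.0 / 130.80 = 0.9404 mol
n/ν for E = 4.343/3 = 1.448
n/ν for G = 3.350/2 = 1.675
n/ν for D = 0.9404/1 = 0.9404
Smallest n/ν is D → limiting reagent.
n(Z) = (2/1) × 0.9404 = 1.881 mol
mass = 1.881 × 351.75 = 661.6 g

662 g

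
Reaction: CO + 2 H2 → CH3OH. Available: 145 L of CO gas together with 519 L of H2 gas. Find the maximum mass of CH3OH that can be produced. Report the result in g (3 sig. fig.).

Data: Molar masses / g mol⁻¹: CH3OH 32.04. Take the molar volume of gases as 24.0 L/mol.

194 g

n(CO) = 145.0 / 24.0 = 6.042 mol
n(H2) = 519.0 / 24.0 = 21.63 mol
n/ν for CO = 6.042/1 = 6.042
n/ν for H2 = 21.63/2 = 10.82
Smallest n/ν is CO → limiting reagent.
n(CH3OH) = (1/1) × 6.042 = 6.042 mol
mass = 6.042 × 32.04 = 193.6 g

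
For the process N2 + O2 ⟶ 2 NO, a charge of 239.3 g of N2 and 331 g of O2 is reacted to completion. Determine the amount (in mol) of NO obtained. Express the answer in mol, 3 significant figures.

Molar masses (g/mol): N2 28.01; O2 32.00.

17.1 mol

n(N2) = 239.3 / 28.01 = 8.543 mol
n(O2) = 331.0 / 32.00 = 10.34 mol
n/ν → N2: 8.543, O2: 10.34; N2 is limiting.
n(NO) = (2/1) × 8.543 = 17.09 mol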